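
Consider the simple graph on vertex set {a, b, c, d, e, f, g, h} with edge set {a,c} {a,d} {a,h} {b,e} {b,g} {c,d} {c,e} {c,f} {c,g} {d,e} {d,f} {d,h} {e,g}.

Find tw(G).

A width-2 tree decomposition is:
Bags: B1 = {a, c, d}  B2 = {c, d, e}  B3 = {c, d, f}  B4 = {a, d, h}  B5 = {c, e, g}  B6 = {b, e, g}
Tree: B1–B2, B1–B3, B1–B4, B2–B5, B5–B6
Every bag has size at most 3, so the width is 3 − 1 = 2 and tw(G) ≤ 2. On the other hand G contains the 3-clique {a, d, h}. A clique must lie in a single bag of any decomposition, so no decomposition can have width below 2. Therefore the treewidth is 2.

2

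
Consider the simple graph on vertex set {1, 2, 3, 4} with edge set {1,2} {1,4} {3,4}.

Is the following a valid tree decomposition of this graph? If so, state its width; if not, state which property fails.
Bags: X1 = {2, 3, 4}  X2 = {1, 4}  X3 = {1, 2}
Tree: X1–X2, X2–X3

No — bags containing vertex 2 are not connected in the tree.

A tree decomposition must satisfy three properties: every vertex lies in some bag; for every edge, both endpoints lie together in some bag; and for every vertex, the bags containing it form a connected subtree. Here bags containing vertex 2 are not connected in the tree, so the decomposition is invalid.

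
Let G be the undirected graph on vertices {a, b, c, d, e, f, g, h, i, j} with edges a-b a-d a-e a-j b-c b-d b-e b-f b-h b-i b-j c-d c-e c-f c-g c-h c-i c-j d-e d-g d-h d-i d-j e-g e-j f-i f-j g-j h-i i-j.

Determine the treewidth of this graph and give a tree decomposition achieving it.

Treewidth 4.
Bags: B1 = {a, b, d, e, j}  B2 = {b, c, d, e, j}  B3 = {c, d, e, g, j}  B4 = {b, c, d, i, j}  B5 = {b, c, f, i, j}  B6 = {b, c, d, h, i}
Tree: B1–B2, B2–B3, B2–B4, B4–B5, B4–B6

The largest bag has 5 vertices, giving width 4; this decomposition certifies tw(G) ≤ 4. Conversely, {c, d, e, g, j} is a clique of size 5, and the vertices of any clique must share a bag in every tree decomposition; so some bag has ≥ 5 vertices and tw(G) ≥ 4. Combining the bounds, tw(G) = 4.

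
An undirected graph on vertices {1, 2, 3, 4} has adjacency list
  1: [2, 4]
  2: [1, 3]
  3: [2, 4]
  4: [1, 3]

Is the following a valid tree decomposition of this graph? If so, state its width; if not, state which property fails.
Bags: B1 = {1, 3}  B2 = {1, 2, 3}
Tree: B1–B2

No — vertex 4 appears in no bag.

A tree decomposition must satisfy three properties: every vertex lies in some bag; for every edge, both endpoints lie together in some bag; and for every vertex, the bags containing it form a connected subtree. Here vertex 4 appears in no bag, so the decomposition is invalid.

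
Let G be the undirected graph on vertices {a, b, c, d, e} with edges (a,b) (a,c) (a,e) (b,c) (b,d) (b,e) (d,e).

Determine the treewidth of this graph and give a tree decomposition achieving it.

Every bag has size at most 3, so the width is 3 − 1 = 2 and tw(G) ≤ 2. On the other hand G contains the 3-clique {b, d, e}. A clique must lie in a single bag of any decomposition, so no decomposition can have width below 2. Hence tw(G) = 2 exactly.

Treewidth 2.
One such decomposition:
Bags: B1 = {a, b, e}  B2 = {a, b, c}  B3 = {b, d, e}
Tree: B1–B2, B1–B3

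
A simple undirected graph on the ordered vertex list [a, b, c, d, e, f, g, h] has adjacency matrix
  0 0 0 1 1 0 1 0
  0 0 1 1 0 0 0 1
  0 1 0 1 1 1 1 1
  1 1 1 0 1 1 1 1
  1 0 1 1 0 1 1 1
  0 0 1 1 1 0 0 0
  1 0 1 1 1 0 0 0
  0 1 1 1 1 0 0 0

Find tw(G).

A width-3 tree decomposition is:
Bags: B1 = {c, d, e, g}  B2 = {c, d, e, f}  B3 = {c, d, e, h}  B4 = {a, d, e, g}  B5 = {b, c, d, h}
Tree: B1–B2, B2–B3, B1–B4, B3–B5
The largest bag has 4 vertices, giving width 3; this decomposition certifies tw(G) ≤ 3. For the lower bound, the 4 vertices {c, d, e, g} are pairwise adjacent, and any tree decomposition puts a clique entirely inside one bag — forcing width ≥ 3. Therefore the treewidth is 3.

3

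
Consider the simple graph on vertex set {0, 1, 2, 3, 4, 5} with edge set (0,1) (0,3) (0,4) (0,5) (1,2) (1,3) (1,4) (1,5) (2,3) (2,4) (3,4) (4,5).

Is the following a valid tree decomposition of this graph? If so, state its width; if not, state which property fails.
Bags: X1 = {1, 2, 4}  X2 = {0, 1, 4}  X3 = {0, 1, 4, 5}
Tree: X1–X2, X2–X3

No — vertex 3 appears in no bag.

A tree decomposition must satisfy three properties: every vertex lies in some bag; for every edge, both endpoints lie together in some bag; and for every vertex, the bags containing it form a connected subtree. Here vertex 3 appears in no bag, so the decomposition is invalid.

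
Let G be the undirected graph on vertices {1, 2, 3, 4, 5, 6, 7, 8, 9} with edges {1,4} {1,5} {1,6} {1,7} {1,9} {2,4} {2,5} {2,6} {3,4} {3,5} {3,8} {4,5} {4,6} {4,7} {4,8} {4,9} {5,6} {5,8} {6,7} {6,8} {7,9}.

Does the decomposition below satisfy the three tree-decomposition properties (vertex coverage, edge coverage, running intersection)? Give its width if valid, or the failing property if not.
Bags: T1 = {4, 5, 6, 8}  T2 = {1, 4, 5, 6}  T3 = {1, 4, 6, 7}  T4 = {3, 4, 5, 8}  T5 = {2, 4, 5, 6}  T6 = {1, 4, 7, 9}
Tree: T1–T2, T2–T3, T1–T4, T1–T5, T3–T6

Every vertex of G appears in some bag (union = {1, 2, 3, 4, 5, 6, 7, 8, 9}); every edge is covered by a bag; and for each vertex v the set of bags containing v is connected in the bag tree. The decomposition is therefore valid. The largest bag has 4 vertices, so the width is 3.

Yes; width 3.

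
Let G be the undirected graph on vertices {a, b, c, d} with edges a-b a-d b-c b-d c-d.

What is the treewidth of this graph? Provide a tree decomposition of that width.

The largest bag has 3 vertices, giving width 2; this decomposition certifies tw(G) ≤ 2. For the lower bound, the 3 vertices {b, c, d} are pairwise adjacent, and any tree decomposition puts a clique entirely inside one bag — forcing width ≥ 2. Hence tw(G) = 2 exactly.

Treewidth 2.
Bags: B1 = {b, c, d}  B2 = {a, b, d}
Tree: B1–B2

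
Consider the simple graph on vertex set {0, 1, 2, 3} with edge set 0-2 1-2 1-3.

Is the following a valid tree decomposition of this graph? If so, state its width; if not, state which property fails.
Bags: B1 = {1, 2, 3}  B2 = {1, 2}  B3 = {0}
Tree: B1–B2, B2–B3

No — edge (2,0) lies in no bag.

A tree decomposition must satisfy three properties: every vertex lies in some bag; for every edge, both endpoints lie together in some bag; and for every vertex, the bags containing it form a connected subtree. Here edge (2,0) lies in no bag, so the decomposition is invalid.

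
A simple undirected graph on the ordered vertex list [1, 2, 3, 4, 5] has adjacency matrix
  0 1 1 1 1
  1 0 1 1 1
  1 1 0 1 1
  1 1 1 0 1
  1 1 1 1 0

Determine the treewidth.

A width-4 tree decomposition is:
Bags: B1 = {1, 2, 3, 4, 5}
Tree: (single bag)
A single bag containing all 5 vertices is trivially a valid decomposition of width 4. Conversely, {1, 2, 3, 4, 5} is a clique of size 5, and the vertices of any clique must share a bag in every tree decomposition; so some bag has ≥ 5 vertices and tw(G) ≥ 4. Hence tw(G) = 4 exactly.

4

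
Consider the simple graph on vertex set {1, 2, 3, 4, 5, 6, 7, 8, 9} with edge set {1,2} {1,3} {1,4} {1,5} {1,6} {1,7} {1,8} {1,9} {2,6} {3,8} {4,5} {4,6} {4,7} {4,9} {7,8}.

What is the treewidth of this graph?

2

A width-2 tree decomposition is:
Bags: B1 = {1, 4, 6}  B2 = {1, 4, 7}  B3 = {1, 7, 8}  B4 = {1, 4, 5}  B5 = {1, 3, 8}  B6 = {1, 4, 9}  B7 = {1, 2, 6}
Tree: B1–B2, B2–B3, B1–B4, B3–B5, B4–B6, B1–B7
Each bag holds 3 vertices, so the decomposition has width 2, which upper-bounds the treewidth. Conversely, {1, 3, 8} is a clique of size 3, and the vertices of any clique must share a bag in every tree decomposition; so some bag has ≥ 3 vertices and tw(G) ≥ 2. Therefore the treewidth is 2.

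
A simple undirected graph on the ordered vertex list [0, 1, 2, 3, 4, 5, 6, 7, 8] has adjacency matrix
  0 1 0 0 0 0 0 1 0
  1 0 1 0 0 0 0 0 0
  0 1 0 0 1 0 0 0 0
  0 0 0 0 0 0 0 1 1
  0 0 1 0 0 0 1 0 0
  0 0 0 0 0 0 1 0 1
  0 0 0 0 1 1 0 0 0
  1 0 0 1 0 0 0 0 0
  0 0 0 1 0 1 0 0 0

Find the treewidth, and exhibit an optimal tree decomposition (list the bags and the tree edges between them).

The largest bag has 3 vertices, giving width 2; this decomposition certifies tw(G) ≤ 2. Since 2–1–0–7–3–8–5–6–4–2 is a cycle in G, G is not acyclic. Forests are exactly the graphs of treewidth ≤ 1, so tw(G) ≥ 2. Therefore the treewidth is 2.

Treewidth 2.
One optimal decomposition is:
Bags: B1 = {0, 1, 2}  B2 = {0, 2, 7}  B3 = {2, 3, 7}  B4 = {2, 3, 8}  B5 = {2, 5, 8}  B6 = {2, 5, 6}  B7 = {2, 4, 6}
Tree: B1–B2, B2–B3, B3–B4, B4–B5, B5–B6, B6–B7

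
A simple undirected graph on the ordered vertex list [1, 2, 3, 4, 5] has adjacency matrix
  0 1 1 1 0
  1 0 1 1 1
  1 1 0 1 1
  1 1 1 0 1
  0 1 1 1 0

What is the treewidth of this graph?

3

A width-3 tree decomposition is:
Bags: B1 = {2, 3, 4, 5}  B2 = {1, 2, 3, 4}
Tree: B1–B2
Every bag has size at most 4, so the width is 4 − 1 = 3 and tw(G) ≤ 3. On the other hand G contains the 4-clique {1, 2, 3, 4}. A clique must lie in a single bag of any decomposition, so no decomposition can have width below 3. Hence tw(G) = 3 exactly.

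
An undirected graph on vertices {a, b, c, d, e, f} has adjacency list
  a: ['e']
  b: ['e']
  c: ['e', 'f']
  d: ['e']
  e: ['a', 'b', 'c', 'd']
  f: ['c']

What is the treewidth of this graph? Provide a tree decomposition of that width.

Each bag holds 2 vertices, so the decomposition has width 1, which upper-bounds the treewidth. Since G has at least one edge (e.g. e–d), it is not an edgeless graph, so tw(G) ≥ 1. Combining the bounds, tw(G) = 1.

Treewidth 1.
Bags: B1 = {d, e}  B2 = {c, e}  B3 = {a, e}  B4 = {b, e}  B5 = {c, f}
Tree: B1–B2, B2–B3, B2–B4, B2–B5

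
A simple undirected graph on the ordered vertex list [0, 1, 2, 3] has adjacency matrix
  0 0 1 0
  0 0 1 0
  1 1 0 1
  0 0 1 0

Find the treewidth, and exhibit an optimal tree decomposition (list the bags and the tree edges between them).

Treewidth 1.
One optimal decomposition is:
Bags: B1 = {0, 2}  B2 = {1, 2}  B3 = {2, 3}
Tree: B1–B2, B2–B3

Every bag has size at most 2, so the width is 2 − 1 = 1 and tw(G) ≤ 1. Since G has at least one edge (e.g. 2–0), it is not an edgeless graph, so tw(G) ≥ 1. Combining the bounds, tw(G) = 1.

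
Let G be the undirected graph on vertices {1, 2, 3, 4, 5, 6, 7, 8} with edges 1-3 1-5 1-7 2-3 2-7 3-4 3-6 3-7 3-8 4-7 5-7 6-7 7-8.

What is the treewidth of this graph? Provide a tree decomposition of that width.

Treewidth 2.
One optimal decomposition is:
Bags: B1 = {1, 3, 7}  B2 = {2, 3, 7}  B3 = {1, 5, 7}  B4 = {3, 7, 8}  B5 = {3, 4, 7}  B6 = {3, 6, 7}
Tree: B1–B2, B1–B3, B1–B4, B1–B5, B1–B6

The largest bag has 3 vertices, giving width 2; this decomposition certifies tw(G) ≤ 2. Conversely, {1, 3, 7} is a clique of size 3, and the vertices of any clique must share a bag in every tree decomposition; so some bag has ≥ 3 vertices and tw(G) ≥ 2. The upper and lower bounds meet at 2, so that is the treewidth.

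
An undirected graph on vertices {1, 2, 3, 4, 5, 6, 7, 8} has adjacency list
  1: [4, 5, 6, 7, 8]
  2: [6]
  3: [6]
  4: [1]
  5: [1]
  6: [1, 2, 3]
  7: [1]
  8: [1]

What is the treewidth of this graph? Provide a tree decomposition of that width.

Every bag has size at most 2, so the width is 2 − 1 = 1 and tw(G) ≤ 1. G has an edge, so its treewidth is at least 1. Combining the bounds, tw(G) = 1.

Treewidth 1.
One optimal decomposition is:
Bags: B1 = {1, 4}  B2 = {1, 6}  B3 = {2, 6}  B4 = {3, 6}  B5 = {1, 5}  B6 = {1, 7}  B7 = {1, 8}
Tree: B1–B2, B2–B3, B3–B4, B2–B5, B5–B6, B2–B7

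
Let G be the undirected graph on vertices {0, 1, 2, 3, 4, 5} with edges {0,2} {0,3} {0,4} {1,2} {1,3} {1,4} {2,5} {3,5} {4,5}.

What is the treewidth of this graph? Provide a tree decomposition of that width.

Treewidth 3.
One optimal decomposition is:
Bags: B1 = {0, 1, 3, 5}  B2 = {0, 1, 4, 5}  B3 = {0, 1, 2, 5}
Tree: B1–B2, B2–B3

Each bag holds 4 vertices, so the decomposition has width 3, which upper-bounds the treewidth. For the lower bound: the 4 vertex sets {0,3}, {4,5}, {1}, {2} are disjoint, each induces a connected subgraph, and every pair is joined by at least one edge of G. Contracting each set to a single vertex therefore yields K_{4} as a minor, and since treewidth is minor-monotone, tw(G) ≥ tw(K_{4}) = 3. Therefore the treewidth is 3.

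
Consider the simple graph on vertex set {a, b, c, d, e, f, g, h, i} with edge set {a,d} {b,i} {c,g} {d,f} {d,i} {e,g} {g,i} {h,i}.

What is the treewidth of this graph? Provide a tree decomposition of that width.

Treewidth 1.
Bags: B1 = {d, i}  B2 = {g, i}  B3 = {b, i}  B4 = {a, d}  B5 = {e, g}  B6 = {d, f}  B7 = {h, i}  B8 = {c, g}
Tree: B1–B2, B1–B3, B1–B4, B2–B5, B1–B6, B3–B7, B2–B8

Each bag holds 2 vertices, so the decomposition has width 1, which upper-bounds the treewidth. Any graph with an edge has treewidth ≥ 1, and G has the edge d–i. Therefore the treewidth is 1.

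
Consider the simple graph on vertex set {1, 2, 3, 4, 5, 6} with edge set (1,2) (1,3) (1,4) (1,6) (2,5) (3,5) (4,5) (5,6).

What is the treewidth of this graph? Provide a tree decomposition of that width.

Every bag has size at most 3, so the width is 3 − 1 = 2 and tw(G) ≤ 2. Since 5–3–1–4–5 is a cycle in G, G is not acyclic. Forests are exactly the graphs of treewidth ≤ 1, so tw(G) ≥ 2. Hence tw(G) = 2 exactly.

Treewidth 2.
Bags: B1 = {1, 3, 5}  B2 = {1, 4, 5}  B3 = {1, 2, 5}  B4 = {1, 5, 6}
Tree: B1–B2, B2–B3, B3–B4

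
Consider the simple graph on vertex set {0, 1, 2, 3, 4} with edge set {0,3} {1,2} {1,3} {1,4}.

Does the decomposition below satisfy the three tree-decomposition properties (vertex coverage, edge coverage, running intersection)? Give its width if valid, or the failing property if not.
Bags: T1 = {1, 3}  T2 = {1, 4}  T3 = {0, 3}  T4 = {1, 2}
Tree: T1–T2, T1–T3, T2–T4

Yes; width 1.

Vertex coverage: the bags together contain {0, 1, 2, 3, 4}, the full vertex set. Edge coverage: each edge of G has both endpoints in at least one bag. Running intersection: for every vertex, the bags containing it form a connected subtree. All three properties hold, so this is a valid tree decomposition of width max|bag| − 1 = 1, and hence tw(G) ≤ 1.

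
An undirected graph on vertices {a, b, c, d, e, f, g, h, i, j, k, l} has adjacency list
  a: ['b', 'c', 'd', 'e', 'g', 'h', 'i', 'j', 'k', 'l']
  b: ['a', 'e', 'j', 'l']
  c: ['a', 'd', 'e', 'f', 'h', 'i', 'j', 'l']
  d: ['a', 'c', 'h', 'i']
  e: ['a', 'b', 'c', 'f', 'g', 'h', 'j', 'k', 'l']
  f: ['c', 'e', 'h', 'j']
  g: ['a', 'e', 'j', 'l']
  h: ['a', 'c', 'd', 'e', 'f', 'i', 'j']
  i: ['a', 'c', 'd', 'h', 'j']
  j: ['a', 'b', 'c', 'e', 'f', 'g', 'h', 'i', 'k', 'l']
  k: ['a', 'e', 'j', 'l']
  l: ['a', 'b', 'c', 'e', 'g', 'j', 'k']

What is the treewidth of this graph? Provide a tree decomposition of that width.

The largest bag has 5 vertices, giving width 4; this decomposition certifies tw(G) ≤ 4. For the lower bound, the 5 vertices {a, c, d, h, i} are pairwise adjacent, and any tree decomposition puts a clique entirely inside one bag — forcing width ≥ 4. Combining the bounds, tw(G) = 4.

Treewidth 4.
Bags: B1 = {a, c, e, j, l}  B2 = {a, c, e, h, j}  B3 = {a, c, h, i, j}  B4 = {c, e, f, h, j}  B5 = {a, e, g, j, l}  B6 = {a, c, d, h, i}  B7 = {a, b, e, j, l}  B8 = {a, e, j, k, l}
Tree: B1–B2, B2–B3, B2–B4, B1–B5, B3–B6, B5–B7, B5–B8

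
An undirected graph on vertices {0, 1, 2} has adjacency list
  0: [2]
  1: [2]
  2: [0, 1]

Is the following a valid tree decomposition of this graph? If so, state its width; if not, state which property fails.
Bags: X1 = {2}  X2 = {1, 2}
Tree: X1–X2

No — vertex 0 appears in no bag.

A tree decomposition must satisfy three properties: every vertex lies in some bag; for every edge, both endpoints lie together in some bag; and for every vertex, the bags containing it form a connected subtree. Here vertex 0 appears in no bag, so the decomposition is invalid.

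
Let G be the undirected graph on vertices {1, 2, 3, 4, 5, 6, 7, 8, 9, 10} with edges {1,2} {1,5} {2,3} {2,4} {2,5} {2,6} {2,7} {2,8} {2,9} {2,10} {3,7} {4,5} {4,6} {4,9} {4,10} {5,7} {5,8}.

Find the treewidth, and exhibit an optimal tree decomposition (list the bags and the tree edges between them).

Treewidth 2.
One such decomposition:
Bags: B1 = {2, 5, 8}  B2 = {2, 4, 5}  B3 = {2, 4, 6}  B4 = {2, 4, 10}  B5 = {2, 5, 7}  B6 = {1, 2, 5}  B7 = {2, 4, 9}  B8 = {2, 3, 7}
Tree: B1–B2, B2–B3, B3–B4, B1–B5, B5–B6, B2–B7, B5–B8

Each bag holds 3 vertices, so the decomposition has width 2, which upper-bounds the treewidth. For the lower bound, the 3 vertices {1, 2, 5} are pairwise adjacent, and any tree decomposition puts a clique entirely inside one bag — forcing width ≥ 2. Combining the bounds, tw(G) = 2.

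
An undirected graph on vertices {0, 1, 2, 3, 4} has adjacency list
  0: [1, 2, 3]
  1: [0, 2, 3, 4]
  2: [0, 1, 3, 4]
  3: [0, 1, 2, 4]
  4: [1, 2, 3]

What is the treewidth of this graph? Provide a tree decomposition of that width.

The largest bag has 4 vertices, giving width 3; this decomposition certifies tw(G) ≤ 3. On the other hand G contains the 4-clique {0, 1, 2, 3}. A clique must lie in a single bag of any decomposition, so no decomposition can have width below 3. The upper and lower bounds meet at 3, so that is the treewidth.

Treewidth 3.
Bags: B1 = {1, 2, 3, 4}  B2 = {0, 1, 2, 3}
Tree: B1–B2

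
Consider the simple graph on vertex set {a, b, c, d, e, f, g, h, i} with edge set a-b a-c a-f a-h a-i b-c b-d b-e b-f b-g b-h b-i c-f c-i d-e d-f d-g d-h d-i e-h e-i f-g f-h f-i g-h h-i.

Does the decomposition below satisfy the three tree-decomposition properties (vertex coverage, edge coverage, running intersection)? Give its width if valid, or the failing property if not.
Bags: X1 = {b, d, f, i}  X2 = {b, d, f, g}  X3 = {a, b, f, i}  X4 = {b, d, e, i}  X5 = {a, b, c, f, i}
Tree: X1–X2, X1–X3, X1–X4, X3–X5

A tree decomposition must satisfy three properties: every vertex lies in some bag; for every edge, both endpoints lie together in some bag; and for every vertex, the bags containing it form a connected subtree. Here vertex h appears in no bag, so the decomposition is invalid.

No — vertex h appears in no bag.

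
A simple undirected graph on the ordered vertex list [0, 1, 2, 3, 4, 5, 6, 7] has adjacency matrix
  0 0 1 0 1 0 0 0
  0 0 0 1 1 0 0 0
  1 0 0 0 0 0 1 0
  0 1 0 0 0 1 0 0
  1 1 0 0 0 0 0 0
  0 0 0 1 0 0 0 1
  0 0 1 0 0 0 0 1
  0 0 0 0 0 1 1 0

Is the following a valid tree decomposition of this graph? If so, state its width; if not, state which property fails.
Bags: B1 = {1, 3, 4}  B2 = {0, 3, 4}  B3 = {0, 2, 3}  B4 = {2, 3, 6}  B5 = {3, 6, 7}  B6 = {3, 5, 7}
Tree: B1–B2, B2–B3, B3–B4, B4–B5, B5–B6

Yes; width 2.

Vertex coverage: the bags together contain {0, 1, 2, 3, 4, 5, 6, 7}, the full vertex set. Edge coverage: each edge of G has both endpoints in at least one bag. Running intersection: for every vertex, the bags containing it form a connected subtree. All three properties hold, so this is a valid tree decomposition of width max|bag| − 1 = 2, and hence tw(G) ≤ 2.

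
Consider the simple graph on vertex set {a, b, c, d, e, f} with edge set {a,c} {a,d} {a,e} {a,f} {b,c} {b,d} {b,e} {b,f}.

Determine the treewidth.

2

A width-2 tree decomposition is:
Bags: B1 = {a, b, e}  B2 = {a, b, d}  B3 = {a, b, f}  B4 = {a, b, c}
Tree: B1–B2, B2–B3, B3–B4
Each bag holds 3 vertices, so the decomposition has width 2, which upper-bounds the treewidth. The edges b–e–a–d–b form a cycle, so G is not a tree and its treewidth is at least 2. The upper and lower bounds meet at 2, so that is the treewidth.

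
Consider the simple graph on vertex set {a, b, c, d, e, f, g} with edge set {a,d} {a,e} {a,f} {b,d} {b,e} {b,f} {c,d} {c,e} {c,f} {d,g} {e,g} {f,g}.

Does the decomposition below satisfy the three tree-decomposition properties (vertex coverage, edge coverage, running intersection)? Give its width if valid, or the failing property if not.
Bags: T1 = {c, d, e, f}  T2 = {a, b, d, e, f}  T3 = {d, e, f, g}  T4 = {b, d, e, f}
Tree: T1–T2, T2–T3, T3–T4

No — bags containing vertex b are not connected in the tree.

A tree decomposition must satisfy three properties: every vertex lies in some bag; for every edge, both endpoints lie together in some bag; and for every vertex, the bags containing it form a connected subtree. Here bags containing vertex b are not connected in the tree, so the decomposition is invalid.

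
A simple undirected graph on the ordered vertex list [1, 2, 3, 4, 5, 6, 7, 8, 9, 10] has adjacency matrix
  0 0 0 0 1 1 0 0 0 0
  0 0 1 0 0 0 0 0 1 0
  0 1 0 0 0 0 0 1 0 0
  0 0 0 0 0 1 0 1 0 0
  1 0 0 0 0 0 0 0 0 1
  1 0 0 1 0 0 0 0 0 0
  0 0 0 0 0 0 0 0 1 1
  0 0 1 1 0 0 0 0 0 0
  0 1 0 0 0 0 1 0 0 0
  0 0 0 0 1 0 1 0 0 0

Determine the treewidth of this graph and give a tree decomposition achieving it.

Treewidth 2.
One optimal decomposition is:
Bags: B1 = {1, 4, 6}  B2 = {1, 4, 8}  B3 = {1, 3, 8}  B4 = {1, 2, 3}  B5 = {1, 2, 9}  B6 = {1, 7, 9}  B7 = {1, 7, 10}  B8 = {1, 5, 10}
Tree: B1–B2, B2–B3, B3–B4, B4–B5, B5–B6, B6–B7, B7–B8

The largest bag has 3 vertices, giving width 2; this decomposition certifies tw(G) ≤ 2. For the lower bound, G contains the cycle 1–6–4–8–3–2–9–7–10–5–1, so G is not a forest; only forests have treewidth ≤ 1, hence tw(G) ≥ 2. The upper and lower bounds meet at 2, so that is the treewidth.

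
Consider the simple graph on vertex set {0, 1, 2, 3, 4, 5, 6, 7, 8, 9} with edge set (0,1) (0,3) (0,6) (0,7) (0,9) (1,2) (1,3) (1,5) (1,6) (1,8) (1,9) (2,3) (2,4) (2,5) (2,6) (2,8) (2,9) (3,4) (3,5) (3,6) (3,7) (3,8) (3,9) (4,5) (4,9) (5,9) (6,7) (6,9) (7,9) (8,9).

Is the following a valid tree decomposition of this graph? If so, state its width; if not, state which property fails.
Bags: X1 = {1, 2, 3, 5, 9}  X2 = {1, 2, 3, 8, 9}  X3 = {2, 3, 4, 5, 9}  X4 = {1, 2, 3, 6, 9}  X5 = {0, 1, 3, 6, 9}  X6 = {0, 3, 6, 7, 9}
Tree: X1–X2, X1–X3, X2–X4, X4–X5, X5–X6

Yes; width 4.

Every vertex of G appears in some bag (union = {0, 1, 2, 3, 4, 5, 6, 7, 8, 9}); every edge is covered by a bag; and for each vertex v the set of bags containing v is connected in the bag tree. The decomposition is therefore valid. The largest bag has 5 vertices, so the width is 4.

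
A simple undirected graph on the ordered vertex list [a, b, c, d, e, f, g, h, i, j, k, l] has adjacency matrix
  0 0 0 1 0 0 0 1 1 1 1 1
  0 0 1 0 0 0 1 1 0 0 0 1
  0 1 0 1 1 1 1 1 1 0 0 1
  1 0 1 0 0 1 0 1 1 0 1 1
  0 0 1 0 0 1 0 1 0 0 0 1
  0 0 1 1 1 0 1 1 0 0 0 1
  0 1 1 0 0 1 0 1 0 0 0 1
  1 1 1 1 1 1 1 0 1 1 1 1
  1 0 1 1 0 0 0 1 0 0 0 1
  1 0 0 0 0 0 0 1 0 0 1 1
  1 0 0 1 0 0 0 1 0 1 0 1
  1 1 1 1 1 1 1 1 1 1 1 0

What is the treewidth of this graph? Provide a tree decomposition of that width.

Each bag holds 5 vertices, so the decomposition has width 4, which upper-bounds the treewidth. On the other hand G contains the 5-clique {a, h, j, k, l}. A clique must lie in a single bag of any decomposition, so no decomposition can have width below 4. Hence tw(G) = 4 exactly.

Treewidth 4.
One such decomposition:
Bags: B1 = {a, d, h, i, l}  B2 = {a, d, h, k, l}  B3 = {c, d, h, i, l}  B4 = {c, d, f, h, l}  B5 = {c, f, g, h, l}  B6 = {b, c, g, h, l}  B7 = {a, h, j, k, l}  B8 = {c, e, f, h, l}
Tree: B1–B2, B1–B3, B3–B4, B4–B5, B5–B6, B2–B7, B5–B8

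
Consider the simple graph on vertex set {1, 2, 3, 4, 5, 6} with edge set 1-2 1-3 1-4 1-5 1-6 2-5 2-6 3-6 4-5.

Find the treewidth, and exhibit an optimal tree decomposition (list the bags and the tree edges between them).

Each bag holds 3 vertices, so the decomposition has width 2, which upper-bounds the treewidth. Conversely, {1, 2, 5} is a clique of size 3, and the vertices of any clique must share a bag in every tree decomposition; so some bag has ≥ 3 vertices and tw(G) ≥ 2. The upper and lower bounds meet at 2, so that is the treewidth.

Treewidth 2.
One such decomposition:
Bags: B1 = {1, 2, 5}  B2 = {1, 2, 6}  B3 = {1, 3, 6}  B4 = {1, 4, 5}
Tree: B1–B2, B2–B3, B1–B4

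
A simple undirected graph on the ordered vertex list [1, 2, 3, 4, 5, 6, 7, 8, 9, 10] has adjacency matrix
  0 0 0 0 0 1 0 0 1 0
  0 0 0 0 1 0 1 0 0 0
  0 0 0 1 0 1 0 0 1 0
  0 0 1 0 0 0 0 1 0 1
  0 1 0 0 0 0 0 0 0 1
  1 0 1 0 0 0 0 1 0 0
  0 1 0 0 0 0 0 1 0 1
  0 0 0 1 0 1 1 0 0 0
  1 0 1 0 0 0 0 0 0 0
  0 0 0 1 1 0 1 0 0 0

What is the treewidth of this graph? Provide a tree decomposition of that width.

Treewidth 2.
One such decomposition:
Bags: B1 = {2, 5, 10}  B2 = {2, 7, 10}  B3 = {4, 7, 10}  B4 = {4, 7, 8}  B5 = {3, 4, 8}  B6 = {3, 6, 8}  B7 = {3, 6, 9}  B8 = {1, 6, 9}
Tree: B1–B2, B2–B3, B3–B4, B4–B5, B5–B6, B6–B7, B7–B8

The largest bag has 3 vertices, giving width 2; this decomposition certifies tw(G) ≤ 2. Since 5–2–7–10–5 is a cycle in G, G is not acyclic. Forests are exactly the graphs of treewidth ≤ 1, so tw(G) ≥ 2. Combining the bounds, tw(G) = 2.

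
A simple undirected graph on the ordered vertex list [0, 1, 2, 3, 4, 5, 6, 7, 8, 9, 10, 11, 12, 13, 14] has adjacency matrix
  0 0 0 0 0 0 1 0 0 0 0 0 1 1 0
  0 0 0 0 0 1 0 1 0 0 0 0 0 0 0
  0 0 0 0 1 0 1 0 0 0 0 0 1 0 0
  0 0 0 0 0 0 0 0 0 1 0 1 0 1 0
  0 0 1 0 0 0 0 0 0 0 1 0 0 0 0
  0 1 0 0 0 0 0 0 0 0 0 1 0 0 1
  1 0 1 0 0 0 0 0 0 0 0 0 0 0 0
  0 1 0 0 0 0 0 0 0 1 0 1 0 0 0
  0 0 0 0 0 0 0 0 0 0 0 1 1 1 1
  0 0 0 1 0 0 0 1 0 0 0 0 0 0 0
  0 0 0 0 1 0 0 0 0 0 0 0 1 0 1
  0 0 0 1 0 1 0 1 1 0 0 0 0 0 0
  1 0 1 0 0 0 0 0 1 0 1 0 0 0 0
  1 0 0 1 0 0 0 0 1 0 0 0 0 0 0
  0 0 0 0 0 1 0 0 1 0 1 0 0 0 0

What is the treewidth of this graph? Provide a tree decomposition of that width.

Treewidth 3.
Bags: B1 = {1, 5, 7, 9}  B2 = {5, 7, 9, 11}  B3 = {3, 5, 9, 11}  B4 = {3, 5, 11, 14}  B5 = {3, 8, 11, 14}  B6 = {3, 8, 13, 14}  B7 = {8, 10, 13, 14}  B8 = {8, 10, 12, 13}  B9 = {0, 10, 12, 13}  B10 = {0, 4, 10, 12}  B11 = {0, 2, 4, 12}  B12 = {0, 2, 4, 6}
Tree: B1–B2, B2–B3, B3–B4, B4–B5, B5–B6, B6–B7, B7–B8, B8–B9, B9–B10, B10–B11, B11–B12

The largest bag has 4 vertices, giving width 3; this decomposition certifies tw(G) ≤ 3. For the lower bound: the 4 vertex sets {1,7,9}, {5}, {11}, {3,8,13,14} are disjoint, each induces a connected subgraph, and every pair is joined by at least one edge of G. Contracting each set to a single vertex therefore yields K_{4} as a minor, and since treewidth is minor-monotone, tw(G) ≥ tw(K_{4}) = 3. Hence tw(G) = 3 exactly.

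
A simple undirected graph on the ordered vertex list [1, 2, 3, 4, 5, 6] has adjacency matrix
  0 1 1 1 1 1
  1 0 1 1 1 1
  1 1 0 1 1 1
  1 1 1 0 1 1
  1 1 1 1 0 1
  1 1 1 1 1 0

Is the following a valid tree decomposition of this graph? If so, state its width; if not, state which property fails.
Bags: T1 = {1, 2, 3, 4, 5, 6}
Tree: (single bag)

Yes; width 5.

Checking the three conditions: (i) the bags cover all of {1, 2, 3, 4, 5, 6}; (ii) for each edge, some bag contains both endpoints; (iii) the bags containing any fixed vertex form a subtree. All hold, so the decomposition is valid with width 6 − 1 = 5.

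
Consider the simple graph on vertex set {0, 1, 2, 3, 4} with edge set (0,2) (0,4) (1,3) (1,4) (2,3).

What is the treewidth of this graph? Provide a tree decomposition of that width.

The largest bag has 3 vertices, giving width 2; this decomposition certifies tw(G) ≤ 2. For the lower bound, G contains the cycle 3–2–0–4–1–3, so G is not a forest; only forests have treewidth ≤ 1, hence tw(G) ≥ 2. Combining the bounds, tw(G) = 2.

Treewidth 2.
One optimal decomposition is:
Bags: B1 = {0, 2, 3}  B2 = {0, 3, 4}  B3 = {1, 3, 4}
Tree: B1–B2, B2–B3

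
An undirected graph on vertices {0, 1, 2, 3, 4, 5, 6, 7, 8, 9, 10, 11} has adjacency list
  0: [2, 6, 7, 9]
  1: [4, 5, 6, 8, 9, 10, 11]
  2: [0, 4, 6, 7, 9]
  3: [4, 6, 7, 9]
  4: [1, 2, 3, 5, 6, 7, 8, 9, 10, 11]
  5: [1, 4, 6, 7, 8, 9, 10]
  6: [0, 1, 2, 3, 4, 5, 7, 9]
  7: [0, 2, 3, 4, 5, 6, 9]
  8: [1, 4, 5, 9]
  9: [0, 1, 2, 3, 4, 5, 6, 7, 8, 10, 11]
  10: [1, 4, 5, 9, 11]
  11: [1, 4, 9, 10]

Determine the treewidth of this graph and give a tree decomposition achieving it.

Treewidth 4.
One such decomposition:
Bags: B1 = {4, 5, 6, 7, 9}  B2 = {1, 4, 5, 6, 9}  B3 = {1, 4, 5, 9, 10}  B4 = {3, 4, 6, 7, 9}  B5 = {2, 4, 6, 7, 9}  B6 = {1, 4, 9, 10, 11}  B7 = {1, 4, 5, 8, 9}  B8 = {0, 2, 6, 7, 9}
Tree: B1–B2, B2–B3, B1–B4, B4–B5, B3–B6, B2–B7, B5–B8

Each bag holds 5 vertices, so the decomposition has width 4, which upper-bounds the treewidth. On the other hand G contains the 5-clique {0, 2, 6, 7, 9}. A clique must lie in a single bag of any decomposition, so no decomposition can have width below 4. Therefore the treewidth is 4.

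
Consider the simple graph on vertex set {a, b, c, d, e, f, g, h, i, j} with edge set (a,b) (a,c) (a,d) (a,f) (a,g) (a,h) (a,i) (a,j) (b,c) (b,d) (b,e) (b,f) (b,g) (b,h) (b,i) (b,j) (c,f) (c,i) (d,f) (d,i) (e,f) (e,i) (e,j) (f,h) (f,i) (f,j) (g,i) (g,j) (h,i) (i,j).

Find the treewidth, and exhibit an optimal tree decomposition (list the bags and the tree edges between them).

Treewidth 4.
One such decomposition:
Bags: B1 = {a, b, c, f, i}  B2 = {a, b, f, i, j}  B3 = {a, b, g, i, j}  B4 = {a, b, d, f, i}  B5 = {a, b, f, h, i}  B6 = {b, e, f, i, j}
Tree: B1–B2, B2–B3, B1–B4, B4–B5, B2–B6

The largest bag has 5 vertices, giving width 4; this decomposition certifies tw(G) ≤ 4. For the lower bound, the 5 vertices {a, b, g, i, j} are pairwise adjacent, and any tree decomposition puts a clique entirely inside one bag — forcing width ≥ 4. Hence tw(G) = 4 exactly.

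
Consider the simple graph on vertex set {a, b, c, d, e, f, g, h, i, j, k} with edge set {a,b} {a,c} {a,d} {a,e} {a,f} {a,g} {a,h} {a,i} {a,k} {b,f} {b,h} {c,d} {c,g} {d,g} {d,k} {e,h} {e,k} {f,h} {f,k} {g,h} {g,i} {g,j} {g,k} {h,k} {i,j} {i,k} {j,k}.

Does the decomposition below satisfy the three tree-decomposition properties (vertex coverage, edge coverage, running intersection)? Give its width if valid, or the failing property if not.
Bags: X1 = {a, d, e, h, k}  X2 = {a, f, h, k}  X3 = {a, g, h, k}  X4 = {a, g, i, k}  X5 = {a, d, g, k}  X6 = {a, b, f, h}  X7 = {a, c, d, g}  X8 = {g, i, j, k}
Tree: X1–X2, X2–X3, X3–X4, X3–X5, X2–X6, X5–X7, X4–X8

No — bags containing vertex d are not connected in the tree.

A tree decomposition must satisfy three properties: every vertex lies in some bag; for every edge, both endpoints lie together in some bag; and for every vertex, the bags containing it form a connected subtree. Here bags containing vertex d are not connected in the tree, so the decomposition is invalid.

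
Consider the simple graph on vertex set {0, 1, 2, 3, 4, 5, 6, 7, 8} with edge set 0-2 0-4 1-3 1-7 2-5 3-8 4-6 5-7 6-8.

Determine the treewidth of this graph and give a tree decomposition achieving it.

Treewidth 2.
Bags: B1 = {1, 5, 7}  B2 = {1, 2, 5}  B3 = {0, 1, 2}  B4 = {0, 1, 4}  B5 = {1, 4, 6}  B6 = {1, 6, 8}  B7 = {1, 3, 8}
Tree: B1–B2, B2–B3, B3–B4, B4–B5, B5–B6, B6–B7

The largest bag has 3 vertices, giving width 2; this decomposition certifies tw(G) ≤ 2. For the lower bound, G contains the cycle 1–7–5–2–0–4–6–8–3–1, so G is not a forest; only forests have treewidth ≤ 1, hence tw(G) ≥ 2. Hence tw(G) = 2 exactly.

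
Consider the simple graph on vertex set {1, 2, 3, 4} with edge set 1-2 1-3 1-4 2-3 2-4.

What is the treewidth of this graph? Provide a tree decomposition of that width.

The largest bag has 3 vertices, giving width 2; this decomposition certifies tw(G) ≤ 2. On the other hand G contains the 3-clique {1, 2, 3}. A clique must lie in a single bag of any decomposition, so no decomposition can have width below 2. Therefore the treewidth is 2.

Treewidth 2.
One optimal decomposition is:
Bags: B1 = {1, 2, 3}  B2 = {1, 2, 4}
Tree: B1–B2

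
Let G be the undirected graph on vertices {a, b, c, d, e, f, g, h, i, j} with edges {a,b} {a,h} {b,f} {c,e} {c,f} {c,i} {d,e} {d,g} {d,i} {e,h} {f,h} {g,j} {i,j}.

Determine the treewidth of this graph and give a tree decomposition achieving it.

Treewidth 2.
One such decomposition:
Bags: B1 = {d, g, j}  B2 = {d, i, j}  B3 = {d, e, i}  B4 = {c, e, i}  B5 = {c, e, h}  B6 = {c, f, h}  B7 = {a, f, h}  B8 = {a, b, f}
Tree: B1–B2, B2–B3, B3–B4, B4–B5, B5–B6, B6–B7, B7–B8

The largest bag has 3 vertices, giving width 2; this decomposition certifies tw(G) ≤ 2. Since g–j–i–d–g is a cycle in G, G is not acyclic. Forests are exactly the graphs of treewidth ≤ 1, so tw(G) ≥ 2. The upper and lower bounds meet at 2, so that is the treewidth.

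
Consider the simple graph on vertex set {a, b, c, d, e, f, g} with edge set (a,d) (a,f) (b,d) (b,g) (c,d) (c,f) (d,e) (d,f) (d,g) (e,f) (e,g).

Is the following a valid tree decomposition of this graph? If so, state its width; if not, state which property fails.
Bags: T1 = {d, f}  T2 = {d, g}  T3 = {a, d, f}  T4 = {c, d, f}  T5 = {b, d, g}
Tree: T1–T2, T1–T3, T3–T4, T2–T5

A tree decomposition must satisfy three properties: every vertex lies in some bag; for every edge, both endpoints lie together in some bag; and for every vertex, the bags containing it form a connected subtree. Here vertex e appears in no bag, so the decomposition is invalid.

No — vertex e appears in no bag.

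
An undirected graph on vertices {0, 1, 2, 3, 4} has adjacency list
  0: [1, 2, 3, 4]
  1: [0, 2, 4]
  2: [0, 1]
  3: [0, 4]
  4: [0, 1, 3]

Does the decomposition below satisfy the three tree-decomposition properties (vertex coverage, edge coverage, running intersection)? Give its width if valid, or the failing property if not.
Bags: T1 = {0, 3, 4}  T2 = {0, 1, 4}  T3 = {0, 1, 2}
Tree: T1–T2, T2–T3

Yes; width 2.

Every vertex of G appears in some bag (union = {0, 1, 2, 3, 4}); every edge is covered by a bag; and for each vertex v the set of bags containing v is connected in the bag tree. The decomposition is therefore valid. The largest bag has 3 vertices, so the width is 2.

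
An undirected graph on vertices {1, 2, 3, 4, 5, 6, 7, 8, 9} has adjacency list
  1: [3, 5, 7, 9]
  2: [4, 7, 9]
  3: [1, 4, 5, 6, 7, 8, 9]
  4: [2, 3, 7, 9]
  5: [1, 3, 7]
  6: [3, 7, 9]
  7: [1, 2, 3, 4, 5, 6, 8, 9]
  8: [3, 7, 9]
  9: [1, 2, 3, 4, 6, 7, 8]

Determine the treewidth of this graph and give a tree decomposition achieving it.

Treewidth 3.
One such decomposition:
Bags: B1 = {1, 3, 7, 9}  B2 = {3, 6, 7, 9}  B3 = {3, 4, 7, 9}  B4 = {2, 4, 7, 9}  B5 = {1, 3, 5, 7}  B6 = {3, 7, 8, 9}
Tree: B1–B2, B1–B3, B3–B4, B1–B5, B2–B6

Every bag has size at most 4, so the width is 4 − 1 = 3 and tw(G) ≤ 3. On the other hand G contains the 4-clique {2, 4, 7, 9}. A clique must lie in a single bag of any decomposition, so no decomposition can have width below 3. Therefore the treewidth is 3.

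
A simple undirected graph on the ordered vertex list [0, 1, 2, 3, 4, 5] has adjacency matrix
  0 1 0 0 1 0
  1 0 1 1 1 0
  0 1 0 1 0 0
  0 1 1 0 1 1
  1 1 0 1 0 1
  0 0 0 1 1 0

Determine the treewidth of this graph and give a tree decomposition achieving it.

Treewidth 2.
Bags: B1 = {1, 2, 3}  B2 = {1, 3, 4}  B3 = {0, 1, 4}  B4 = {3, 4, 5}
Tree: B1–B2, B2–B3, B2–B4

Each bag holds 3 vertices, so the decomposition has width 2, which upper-bounds the treewidth. Conversely, {0, 1, 4} is a clique of size 3, and the vertices of any clique must share a bag in every tree decomposition; so some bag has ≥ 3 vertices and tw(G) ≥ 2. Combining the bounds, tw(G) = 2.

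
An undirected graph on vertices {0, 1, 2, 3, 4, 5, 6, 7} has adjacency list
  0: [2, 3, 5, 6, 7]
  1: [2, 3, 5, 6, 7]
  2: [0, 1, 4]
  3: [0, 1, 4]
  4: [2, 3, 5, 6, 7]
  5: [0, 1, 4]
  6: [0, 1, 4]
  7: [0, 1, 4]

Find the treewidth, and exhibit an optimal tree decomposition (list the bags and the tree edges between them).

Every bag has size at most 4, so the width is 4 − 1 = 3 and tw(G) ≤ 3. For the lower bound: the 4 vertex sets {0,2}, {1,3}, {4}, {6} are disjoint, each induces a connected subgraph, and every pair is joined by at least one edge of G. Contracting each set to a single vertex therefore yields K_{4} as a minor, and since treewidth is minor-monotone, tw(G) ≥ tw(K_{4}) = 3. Therefore the treewidth is 3.

Treewidth 3.
Bags: B1 = {0, 1, 2, 4}  B2 = {0, 1, 3, 4}  B3 = {0, 1, 4, 6}  B4 = {0, 1, 4, 7}  B5 = {0, 1, 4, 5}
Tree: B1–B2, B2–B3, B3–B4, B4–B5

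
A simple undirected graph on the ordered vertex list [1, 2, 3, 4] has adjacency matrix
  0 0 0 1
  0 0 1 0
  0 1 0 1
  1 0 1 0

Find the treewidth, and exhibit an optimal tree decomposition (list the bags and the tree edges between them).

The largest bag has 2 vertices, giving width 1; this decomposition certifies tw(G) ≤ 1. Any graph with an edge has treewidth ≥ 1, and G has the edge 1–4. Hence tw(G) = 1 exactly.

Treewidth 1.
One optimal decomposition is:
Bags: B1 = {1, 4}  B2 = {3, 4}  B3 = {2, 3}
Tree: B1–B2, B2–B3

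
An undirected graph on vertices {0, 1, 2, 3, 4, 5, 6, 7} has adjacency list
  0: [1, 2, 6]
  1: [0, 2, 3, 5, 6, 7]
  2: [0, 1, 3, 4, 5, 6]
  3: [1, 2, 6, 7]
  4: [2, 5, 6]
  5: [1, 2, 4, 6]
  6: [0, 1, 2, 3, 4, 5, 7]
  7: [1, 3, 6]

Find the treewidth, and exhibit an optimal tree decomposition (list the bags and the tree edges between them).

Treewidth 3.
One optimal decomposition is:
Bags: B1 = {1, 2, 3, 6}  B2 = {1, 2, 5, 6}  B3 = {1, 3, 6, 7}  B4 = {2, 4, 5, 6}  B5 = {0, 1, 2, 6}
Tree: B1–B2, B1–B3, B2–B4, B1–B5

Every bag has size at most 4, so the width is 4 − 1 = 3 and tw(G) ≤ 3. On the other hand G contains the 4-clique {0, 1, 2, 6}. A clique must lie in a single bag of any decomposition, so no decomposition can have width below 3. Therefore the treewidth is 3.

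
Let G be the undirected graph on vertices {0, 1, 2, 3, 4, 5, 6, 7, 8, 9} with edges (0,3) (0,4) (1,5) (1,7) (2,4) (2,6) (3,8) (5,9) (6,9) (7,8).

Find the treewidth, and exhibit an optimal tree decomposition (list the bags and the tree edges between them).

Each bag holds 3 vertices, so the decomposition has width 2, which upper-bounds the treewidth. Since 3–8–7–1–5–9–6–2–4–0–3 is a cycle in G, G is not acyclic. Forests are exactly the graphs of treewidth ≤ 1, so tw(G) ≥ 2. Hence tw(G) = 2 exactly.

Treewidth 2.
One such decomposition:
Bags: B1 = {3, 7, 8}  B2 = {1, 3, 7}  B3 = {1, 3, 5}  B4 = {3, 5, 9}  B5 = {3, 6, 9}  B6 = {2, 3, 6}  B7 = {2, 3, 4}  B8 = {0, 3, 4}
Tree: B1–B2, B2–B3, B3–B4, B4–B5, B5–B6, B6–B7, B7–B8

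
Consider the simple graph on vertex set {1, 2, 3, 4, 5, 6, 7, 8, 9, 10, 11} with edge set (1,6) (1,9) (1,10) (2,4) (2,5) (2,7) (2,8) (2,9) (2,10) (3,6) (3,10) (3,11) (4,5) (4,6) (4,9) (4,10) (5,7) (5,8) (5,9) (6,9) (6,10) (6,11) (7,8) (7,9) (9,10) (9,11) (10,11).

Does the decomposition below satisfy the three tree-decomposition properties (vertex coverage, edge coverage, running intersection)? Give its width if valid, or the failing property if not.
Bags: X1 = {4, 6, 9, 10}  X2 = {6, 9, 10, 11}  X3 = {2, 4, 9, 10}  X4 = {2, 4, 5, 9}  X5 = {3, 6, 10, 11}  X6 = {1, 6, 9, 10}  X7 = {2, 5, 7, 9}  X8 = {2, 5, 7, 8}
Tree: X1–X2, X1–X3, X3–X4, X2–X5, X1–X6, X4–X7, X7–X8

Vertex coverage: the bags together contain {1, 2, 3, 4, 5, 6, 7, 8, 9, 10, 11}, the full vertex set. Edge coverage: each edge of G has both endpoints in at least one bag. Running intersection: for every vertex, the bags containing it form a connected subtree. All three properties hold, so this is a valid tree decomposition of width max|bag| − 1 = 3, and hence tw(G) ≤ 3.

Yes; width 3.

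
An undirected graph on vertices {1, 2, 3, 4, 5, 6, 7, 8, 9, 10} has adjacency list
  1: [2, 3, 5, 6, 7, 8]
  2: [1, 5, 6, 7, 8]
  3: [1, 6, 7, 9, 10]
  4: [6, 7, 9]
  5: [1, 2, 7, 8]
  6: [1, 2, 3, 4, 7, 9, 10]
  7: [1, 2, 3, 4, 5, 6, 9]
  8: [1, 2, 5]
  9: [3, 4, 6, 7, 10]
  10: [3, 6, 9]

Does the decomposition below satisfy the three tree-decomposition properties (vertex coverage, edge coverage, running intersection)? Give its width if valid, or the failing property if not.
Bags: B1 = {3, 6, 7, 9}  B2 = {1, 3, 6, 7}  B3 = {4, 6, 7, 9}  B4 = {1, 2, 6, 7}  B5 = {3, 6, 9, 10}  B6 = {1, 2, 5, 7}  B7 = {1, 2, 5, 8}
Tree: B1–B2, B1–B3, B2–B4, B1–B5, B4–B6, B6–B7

Yes; width 3.

Every vertex of G appears in some bag (union = {1, 2, 3, 4, 5, 6, 7, 8, 9, 10}); every edge is covered by a bag; and for each vertex v the set of bags containing v is connected in the bag tree. The decomposition is therefore valid. The largest bag has 4 vertices, so the width is 3.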